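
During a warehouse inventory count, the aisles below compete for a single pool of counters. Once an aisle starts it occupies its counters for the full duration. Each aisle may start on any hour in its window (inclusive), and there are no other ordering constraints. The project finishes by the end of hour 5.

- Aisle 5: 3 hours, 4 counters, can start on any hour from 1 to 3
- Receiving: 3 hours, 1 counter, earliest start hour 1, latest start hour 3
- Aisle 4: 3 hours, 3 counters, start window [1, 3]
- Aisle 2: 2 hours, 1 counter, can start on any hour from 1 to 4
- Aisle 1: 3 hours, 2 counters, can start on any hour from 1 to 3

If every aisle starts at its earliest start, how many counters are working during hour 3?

At early start, hour 3 has: Aisle 5, Receiving, Aisle 4, Aisle 1.
Demand: 4 + 1 + 3 + 2 = 10.

10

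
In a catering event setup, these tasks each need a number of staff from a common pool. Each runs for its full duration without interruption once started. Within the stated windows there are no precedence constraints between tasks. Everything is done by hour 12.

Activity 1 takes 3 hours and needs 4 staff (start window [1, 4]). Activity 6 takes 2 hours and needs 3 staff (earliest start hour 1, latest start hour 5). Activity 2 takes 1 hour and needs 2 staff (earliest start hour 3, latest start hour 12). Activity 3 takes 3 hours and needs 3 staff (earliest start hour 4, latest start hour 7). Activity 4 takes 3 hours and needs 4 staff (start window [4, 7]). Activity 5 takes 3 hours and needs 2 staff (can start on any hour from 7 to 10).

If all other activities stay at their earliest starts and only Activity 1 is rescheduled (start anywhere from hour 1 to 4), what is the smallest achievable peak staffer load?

Activity 1@1: h1:7  h2:7  h3:6  h4:7  h5:7  h6:7  h7:2  h8:2  h9:2  h10:0  h11:0  h12:0 → peak 7
Activity 1@2: h1:3  h2:7  h3:6  h4:11  h5:7  h6:7  h7:2  h8:2  h9:2  h10:0  h11:0  h12:0 → peak 11
Activity 1@3: h1:3  h2:3  h3:6  h4:11  h5:11  h6:7  h7:2  h8:2  h9:2  h10:0  h11:0  h12:0 → peak 11
Activity 1@4: h1:3  h2:3  h3:2  h4:11  h5:11  h6:11  h7:2  h8:2  h9:2  h10:0  h11:0  h12:0 → peak 11
Best is Activity 1@1, peak 7.

7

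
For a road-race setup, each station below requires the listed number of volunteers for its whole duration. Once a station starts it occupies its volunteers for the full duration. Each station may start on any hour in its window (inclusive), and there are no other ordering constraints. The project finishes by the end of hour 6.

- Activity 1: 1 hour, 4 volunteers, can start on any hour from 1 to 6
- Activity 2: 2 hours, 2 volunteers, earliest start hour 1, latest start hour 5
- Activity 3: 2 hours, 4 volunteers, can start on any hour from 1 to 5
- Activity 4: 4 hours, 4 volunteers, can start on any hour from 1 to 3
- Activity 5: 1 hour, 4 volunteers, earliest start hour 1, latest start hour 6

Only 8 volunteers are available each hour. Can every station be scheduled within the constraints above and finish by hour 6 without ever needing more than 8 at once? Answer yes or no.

yes

Schedule Activity 1@1, Activity 2@1, Activity 3@2, Activity 4@3, Activity 5@4: h1:6  h2:6  h3:8  h4:8  h5:4  h6:4 — peak 8 ≤ 8.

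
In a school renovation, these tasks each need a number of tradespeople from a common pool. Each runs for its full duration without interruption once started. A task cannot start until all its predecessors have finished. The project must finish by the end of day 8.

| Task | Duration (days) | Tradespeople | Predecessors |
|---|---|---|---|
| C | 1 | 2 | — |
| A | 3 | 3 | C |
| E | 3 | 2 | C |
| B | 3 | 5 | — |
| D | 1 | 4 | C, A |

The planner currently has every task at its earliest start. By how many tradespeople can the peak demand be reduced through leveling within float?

5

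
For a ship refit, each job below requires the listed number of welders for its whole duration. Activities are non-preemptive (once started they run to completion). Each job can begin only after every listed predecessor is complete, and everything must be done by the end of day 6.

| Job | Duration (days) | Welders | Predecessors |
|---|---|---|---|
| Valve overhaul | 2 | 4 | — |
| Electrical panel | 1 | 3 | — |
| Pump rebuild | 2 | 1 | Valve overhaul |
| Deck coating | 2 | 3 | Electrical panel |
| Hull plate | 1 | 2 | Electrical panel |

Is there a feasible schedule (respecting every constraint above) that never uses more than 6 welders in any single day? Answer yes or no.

yes

Schedule Valve overhaul@1, Electrical panel@3, Pump rebuild@3, Deck coating@4, Hull plate@6: d1:4  d2:4  d3:4  d4:4  d5:3  d6:2 — peak 4 ≤ 6.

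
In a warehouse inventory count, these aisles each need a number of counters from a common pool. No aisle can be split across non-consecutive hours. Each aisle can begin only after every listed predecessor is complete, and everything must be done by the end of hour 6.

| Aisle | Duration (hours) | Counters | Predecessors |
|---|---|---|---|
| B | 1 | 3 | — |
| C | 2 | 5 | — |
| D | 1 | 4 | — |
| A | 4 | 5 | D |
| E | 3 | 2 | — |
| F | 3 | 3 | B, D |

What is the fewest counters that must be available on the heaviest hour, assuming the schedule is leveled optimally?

10

Early-start (B@1, C@1, D@1, A@2, E@1, F@2) gives peak 15: h1:14  h2:15  h3:10  h4:8  h5:5  h6:0.
Shift D→2, A→3, E→3, F→3.
Schedule B@1, C@1, D@2, A@3, E@3, F@3: h1:8  h2:9  h3:10  h4:10  h5:10  h6:5 — peak 10.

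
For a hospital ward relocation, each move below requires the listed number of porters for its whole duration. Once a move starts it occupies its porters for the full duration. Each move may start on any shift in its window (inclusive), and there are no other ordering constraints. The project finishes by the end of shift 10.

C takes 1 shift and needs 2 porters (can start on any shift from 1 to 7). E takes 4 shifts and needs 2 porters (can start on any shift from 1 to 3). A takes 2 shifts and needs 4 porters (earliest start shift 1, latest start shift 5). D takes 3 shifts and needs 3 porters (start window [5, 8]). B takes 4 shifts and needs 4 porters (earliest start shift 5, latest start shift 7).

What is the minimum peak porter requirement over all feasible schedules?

Early-start (C@1, E@1, A@1, D@5, B@5) gives peak 8: s1:8  s2:6  s3:2  s4:2  s5:7  s6:7  s7:7  s8:4  s9:0  s10:0.
Shift A→2.
Schedule C@1, E@1, A@2, D@5, B@5: s1:4  s2:6  s3:6  s4:2  s5:7  s6:7  s7:7  s8:4  s9:0  s10:0 — peak 7.

7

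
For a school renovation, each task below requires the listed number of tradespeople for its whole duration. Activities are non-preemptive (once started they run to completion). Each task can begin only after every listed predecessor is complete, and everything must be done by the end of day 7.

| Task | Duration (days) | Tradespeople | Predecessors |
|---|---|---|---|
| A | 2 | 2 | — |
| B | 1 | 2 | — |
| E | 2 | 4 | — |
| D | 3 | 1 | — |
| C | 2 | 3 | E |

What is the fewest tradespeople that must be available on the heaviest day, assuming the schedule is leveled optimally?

Early-start (A@1, B@1, E@1, D@1, C@3) gives peak 9: d1:9  d2:7  d3:4  d4:3  d5:0  d6:0  d7:0.
Shift E→3, D→5, C→5.
Schedule A@1, B@1, E@3, D@5, C@5: d1:4  d2:2  d3:4  d4:4  d5:4  d6:4  d7:1 — peak 4.
Total tradesperson-days = 23 over 7 days ⇒ peak ≥ ⌈23/7⌉ = 4, so 4 is optimal.

4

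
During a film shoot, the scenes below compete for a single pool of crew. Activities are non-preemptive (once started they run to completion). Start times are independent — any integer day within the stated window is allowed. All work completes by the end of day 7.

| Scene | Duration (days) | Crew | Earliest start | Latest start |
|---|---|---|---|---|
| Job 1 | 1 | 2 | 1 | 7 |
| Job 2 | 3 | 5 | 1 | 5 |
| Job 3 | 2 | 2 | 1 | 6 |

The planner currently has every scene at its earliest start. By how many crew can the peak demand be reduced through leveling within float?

4

Early-start peak: d1:9  d2:7  d3:5  d4:0  d5:0  d6:0  d7:0 ⇒ 9.
Leveled (Job 1@1, Job 2@2, Job 3@5): d1:2  d2:5  d3:5  d4:5  d5:2  d6:2  d7:0 ⇒ 5.
Reduction 9 − 5 = 4.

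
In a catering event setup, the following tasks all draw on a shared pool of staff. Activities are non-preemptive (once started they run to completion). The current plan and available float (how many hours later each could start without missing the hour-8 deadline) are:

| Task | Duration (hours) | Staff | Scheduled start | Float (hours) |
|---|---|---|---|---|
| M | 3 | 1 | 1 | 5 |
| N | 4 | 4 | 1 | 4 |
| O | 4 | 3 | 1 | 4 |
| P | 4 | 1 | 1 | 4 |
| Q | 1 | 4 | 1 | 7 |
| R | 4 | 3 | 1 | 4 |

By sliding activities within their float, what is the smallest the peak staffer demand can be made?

Early-start (M@1, N@1, O@1, P@1, Q@1, R@1) gives peak 16: h1:16  h2:12  h3:12  h4:11  h5:0  h6:0  h7:0  h8:0.
Shift P→4, Q→5, R→5.
Schedule M@1, N@1, O@1, P@4, Q@5, R@5: h1:8  h2:8  h3:8  h4:8  h5:8  h6:4  h7:4  h8:3 — peak 8.

8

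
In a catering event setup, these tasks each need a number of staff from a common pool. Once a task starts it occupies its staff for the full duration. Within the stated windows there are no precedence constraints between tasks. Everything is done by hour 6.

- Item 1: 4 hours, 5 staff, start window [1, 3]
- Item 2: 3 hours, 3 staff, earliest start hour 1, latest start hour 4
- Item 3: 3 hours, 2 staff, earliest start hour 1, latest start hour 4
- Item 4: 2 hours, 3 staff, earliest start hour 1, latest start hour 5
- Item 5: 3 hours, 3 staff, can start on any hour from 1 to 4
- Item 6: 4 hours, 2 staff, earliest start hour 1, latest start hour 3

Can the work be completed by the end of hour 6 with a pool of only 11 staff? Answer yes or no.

The minimum achievable peak is 12; 11 < 12, so no feasible schedule stays within the cap.

no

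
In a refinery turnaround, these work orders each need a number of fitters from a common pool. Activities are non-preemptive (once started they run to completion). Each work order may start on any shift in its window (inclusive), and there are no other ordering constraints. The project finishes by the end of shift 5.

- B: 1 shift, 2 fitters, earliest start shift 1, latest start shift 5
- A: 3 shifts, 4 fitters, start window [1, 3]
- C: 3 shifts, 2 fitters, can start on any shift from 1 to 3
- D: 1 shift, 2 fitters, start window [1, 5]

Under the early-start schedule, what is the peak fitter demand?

Early-start schedule: B@1, A@1, C@1, D@1.
Load per shift: shift 1: 10, shift 2: 6, shift 3: 6, shift 4: 0, shift 5: 0.
Peak is 10.

10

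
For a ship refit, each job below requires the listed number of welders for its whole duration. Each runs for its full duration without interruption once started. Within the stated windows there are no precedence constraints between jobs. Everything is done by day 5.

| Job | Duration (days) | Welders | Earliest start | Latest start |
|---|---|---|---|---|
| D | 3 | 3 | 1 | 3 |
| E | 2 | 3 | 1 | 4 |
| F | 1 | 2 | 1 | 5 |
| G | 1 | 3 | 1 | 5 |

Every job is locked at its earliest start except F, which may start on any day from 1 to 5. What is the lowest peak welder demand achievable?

9

F@1: d1:11  d2:6  d3:3  d4:0  d5:0 → peak 11
F@2: d1:9  d2:8  d3:3  d4:0  d5:0 → peak 9
F@3: d1:9  d2:6  d3:5  d4:0  d5:0 → peak 9
F@4: d1:9  d2:6  d3:3  d4:2  d5:0 → peak 9
F@5: d1:9  d2:6  d3:3  d4:0  d5:2 → peak 9
Best is F@2, peak 9.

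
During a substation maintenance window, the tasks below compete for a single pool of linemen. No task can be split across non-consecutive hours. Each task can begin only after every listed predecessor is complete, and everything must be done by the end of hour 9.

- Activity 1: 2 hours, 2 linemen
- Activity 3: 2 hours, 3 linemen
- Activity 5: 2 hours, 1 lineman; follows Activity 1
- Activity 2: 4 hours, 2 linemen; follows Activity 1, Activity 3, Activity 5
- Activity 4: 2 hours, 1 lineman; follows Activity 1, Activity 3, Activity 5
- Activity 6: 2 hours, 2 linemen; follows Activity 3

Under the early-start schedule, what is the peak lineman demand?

Early-start schedule: Activity 1@1, Activity 3@1, Activity 5@3, Activity 2@5, Activity 4@5, Activity 6@3.
Load per hour: hour 1: 5, hour 2: 5, hour 3: 3, hour 4: 3, hour 5: 3, hour 6: 3, hour 7: 2, hour 8: 2, hour 9: 0.
Peak is 5.

5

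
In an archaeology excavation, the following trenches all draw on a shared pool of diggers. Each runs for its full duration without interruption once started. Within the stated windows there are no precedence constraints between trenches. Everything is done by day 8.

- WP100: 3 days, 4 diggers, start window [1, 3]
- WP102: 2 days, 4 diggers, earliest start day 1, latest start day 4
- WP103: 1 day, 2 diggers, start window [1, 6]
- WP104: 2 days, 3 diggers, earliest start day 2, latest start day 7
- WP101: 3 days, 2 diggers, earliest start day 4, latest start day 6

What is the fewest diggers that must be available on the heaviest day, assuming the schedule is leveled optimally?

Early-start (WP100@1, WP102@1, WP103@1, WP104@2, WP101@4) gives peak 11: d1:10  d2:11  d3:7  d4:2  d5:2  d6:2  d7:0  d8:0.
Shift WP102→4, WP103→6, WP104→7, WP101→6.
Schedule WP100@1, WP102@4, WP103@6, WP104@7, WP101@6: d1:4  d2:4  d3:4  d4:4  d5:4  d6:4  d7:5  d8:5 — peak 5.
Total digger-days = 34 over 8 days ⇒ peak ≥ ⌈34/8⌉ = 5, so 5 is optimal.

5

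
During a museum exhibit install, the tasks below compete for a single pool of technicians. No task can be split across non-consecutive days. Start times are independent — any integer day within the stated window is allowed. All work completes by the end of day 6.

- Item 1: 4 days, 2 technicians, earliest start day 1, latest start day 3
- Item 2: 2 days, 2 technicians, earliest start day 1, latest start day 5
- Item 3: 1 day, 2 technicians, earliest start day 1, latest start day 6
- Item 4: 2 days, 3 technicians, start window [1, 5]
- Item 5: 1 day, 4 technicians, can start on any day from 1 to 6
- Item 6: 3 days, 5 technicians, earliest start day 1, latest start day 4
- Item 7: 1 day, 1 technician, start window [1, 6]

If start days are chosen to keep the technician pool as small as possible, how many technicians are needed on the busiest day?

7

Early-start (Item 1@1, Item 2@1, Item 3@1, Item 4@1, Item 5@1, Item 6@1, Item 7@1) gives peak 19: d1:19  d2:12  d3:7  d4:2  d5:0  d6:0.
Shift Item 3→5, Item 5→3, Item 6→4, Item 7→3.
Schedule Item 1@1, Item 2@1, Item 3@5, Item 4@1, Item 5@3, Item 6@4, Item 7@3: d1:7  d2:7  d3:7  d4:7  d5:7  d6:5 — peak 7.
Total technician-days = 40 over 6 days ⇒ peak ≥ ⌈40/6⌉ = 7, so 7 is optimal.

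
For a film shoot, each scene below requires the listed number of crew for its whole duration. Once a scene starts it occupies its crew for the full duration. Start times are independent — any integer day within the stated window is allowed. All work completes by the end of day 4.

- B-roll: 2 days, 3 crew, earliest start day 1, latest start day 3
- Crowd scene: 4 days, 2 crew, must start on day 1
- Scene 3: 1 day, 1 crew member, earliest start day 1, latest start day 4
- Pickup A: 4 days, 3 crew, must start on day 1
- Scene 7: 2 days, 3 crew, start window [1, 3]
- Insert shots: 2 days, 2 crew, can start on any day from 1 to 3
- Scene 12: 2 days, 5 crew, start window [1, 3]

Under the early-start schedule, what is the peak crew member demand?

19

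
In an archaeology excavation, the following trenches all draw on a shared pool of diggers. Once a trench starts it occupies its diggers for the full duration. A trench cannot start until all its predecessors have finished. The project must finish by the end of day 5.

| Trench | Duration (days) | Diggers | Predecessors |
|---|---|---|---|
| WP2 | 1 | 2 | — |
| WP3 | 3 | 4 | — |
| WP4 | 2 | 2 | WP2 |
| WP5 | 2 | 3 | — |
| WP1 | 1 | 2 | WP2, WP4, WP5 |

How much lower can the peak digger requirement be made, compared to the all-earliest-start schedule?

Early-start peak: d1:9  d2:9  d3:6  d4:2  d5:0 ⇒ 9.
Leveled (WP2@1, WP3@3, WP4@2, WP5@1, WP1@4): d1:5  d2:5  d3:6  d4:6  d5:4 ⇒ 6.
Reduction 9 − 6 = 3.

3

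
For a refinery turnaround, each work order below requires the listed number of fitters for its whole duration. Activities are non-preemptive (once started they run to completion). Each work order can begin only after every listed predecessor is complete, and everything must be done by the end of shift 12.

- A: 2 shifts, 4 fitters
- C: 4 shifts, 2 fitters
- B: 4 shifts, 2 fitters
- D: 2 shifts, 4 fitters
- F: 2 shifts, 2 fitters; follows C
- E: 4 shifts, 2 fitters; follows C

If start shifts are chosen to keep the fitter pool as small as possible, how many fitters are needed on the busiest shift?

4

Early-start (A@1, C@1, B@1, D@1, F@5, E@5) gives peak 12: s1:12  s2:12  s3:4  s4:4  s5:4  s6:4  s7:2  s8:2  s9:0  s10:0  s11:0  s12:0.
Shift C→3, B→3, D→7, F→9, E→9.
Schedule A@1, C@3, B@3, D@7, F@9, E@9: s1:4  s2:4  s3:4  s4:4  s5:4  s6:4  s7:4  s8:4  s9:4  s10:4  s11:2  s12:2 — peak 4.
Total fitter-shifts = 44 over 12 shifts ⇒ peak ≥ ⌈44/12⌉ = 4, so 4 is optimal.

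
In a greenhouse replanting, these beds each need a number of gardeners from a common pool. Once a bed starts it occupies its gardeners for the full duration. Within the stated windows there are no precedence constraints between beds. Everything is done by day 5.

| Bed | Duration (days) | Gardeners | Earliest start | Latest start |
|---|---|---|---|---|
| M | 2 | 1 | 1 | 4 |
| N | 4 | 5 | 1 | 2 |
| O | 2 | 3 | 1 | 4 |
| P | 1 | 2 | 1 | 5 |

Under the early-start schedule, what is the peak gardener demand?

Early-start schedule: M@1, N@1, O@1, P@1.
Load per day: day 1: 11, day 2: 9, day 3: 5, day 4: 5, day 5: 0.
Peak is 11.

11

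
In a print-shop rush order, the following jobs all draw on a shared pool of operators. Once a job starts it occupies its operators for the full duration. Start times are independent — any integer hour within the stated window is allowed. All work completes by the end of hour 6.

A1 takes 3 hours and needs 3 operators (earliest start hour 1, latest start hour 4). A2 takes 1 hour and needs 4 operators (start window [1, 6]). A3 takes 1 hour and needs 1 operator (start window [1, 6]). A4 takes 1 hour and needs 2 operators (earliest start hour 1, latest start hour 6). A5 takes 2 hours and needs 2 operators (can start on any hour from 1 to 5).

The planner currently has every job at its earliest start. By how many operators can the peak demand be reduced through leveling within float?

8

Early-start peak: h1:12  h2:5  h3:3  h4:0  h5:0  h6:0 ⇒ 12.
Leveled (A1@1, A2@4, A3@1, A4@5, A5@5): h1:4  h2:3  h3:3  h4:4  h5:4  h6:2 ⇒ 4.
Reduction 12 − 4 = 8.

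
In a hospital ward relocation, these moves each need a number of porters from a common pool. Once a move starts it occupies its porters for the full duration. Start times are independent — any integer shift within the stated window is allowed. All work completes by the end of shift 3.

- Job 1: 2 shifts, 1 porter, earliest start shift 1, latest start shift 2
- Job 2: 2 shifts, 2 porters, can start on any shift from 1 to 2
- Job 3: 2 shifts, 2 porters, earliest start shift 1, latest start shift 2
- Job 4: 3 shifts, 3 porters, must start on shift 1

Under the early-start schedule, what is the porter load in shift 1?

8

At early start, shift 1 has: Job 1, Job 2, Job 3, Job 4.
Demand: 1 + 2 + 2 + 3 = 8.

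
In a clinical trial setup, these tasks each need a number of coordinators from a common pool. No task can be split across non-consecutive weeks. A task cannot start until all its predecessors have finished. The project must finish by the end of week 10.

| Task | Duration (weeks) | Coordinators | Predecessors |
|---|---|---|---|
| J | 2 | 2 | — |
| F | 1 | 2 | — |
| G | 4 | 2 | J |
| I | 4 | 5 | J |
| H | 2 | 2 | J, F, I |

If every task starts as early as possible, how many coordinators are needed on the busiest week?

7

Early-start schedule: J@1, F@1, G@3, I@3, H@7.
Load per week: week 1: 4, week 2: 2, week 3: 7, week 4: 7, week 5: 7, week 6: 7, week 7: 2, week 8: 2, week 9: 0, week 10: 0.
Peak is 7.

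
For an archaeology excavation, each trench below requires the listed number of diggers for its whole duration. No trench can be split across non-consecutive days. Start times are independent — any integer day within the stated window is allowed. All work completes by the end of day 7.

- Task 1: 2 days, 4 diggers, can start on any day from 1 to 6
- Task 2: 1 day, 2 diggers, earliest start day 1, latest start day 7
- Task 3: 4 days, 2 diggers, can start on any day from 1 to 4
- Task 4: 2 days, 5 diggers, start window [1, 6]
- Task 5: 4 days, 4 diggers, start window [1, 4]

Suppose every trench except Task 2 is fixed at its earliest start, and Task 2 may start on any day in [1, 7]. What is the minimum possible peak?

15

Task 2@1: d1:17  d2:15  d3:6  d4:6  d5:0  d6:0  d7:0 → peak 17
Task 2@2: d1:15  d2:17  d3:6  d4:6  d5:0  d6:0  d7:0 → peak 17
Task 2@3: d1:15  d2:15  d3:8  d4:6  d5:0  d6:0  d7:0 → peak 15
Task 2@4: d1:15  d2:15  d3:6  d4:8  d5:0  d6:0  d7:0 → peak 15
Task 2@5: d1:15  d2:15  d3:6  d4:6  d5:2  d6:0  d7:0 → peak 15
Task 2@6: d1:15  d2:15  d3:6  d4:6  d5:0  d6:2  d7:0 → peak 15
Task 2@7: d1:15  d2:15  d3:6  d4:6  d5:0  d6:0  d7:2 → peak 15
Best is Task 2@3, peak 15.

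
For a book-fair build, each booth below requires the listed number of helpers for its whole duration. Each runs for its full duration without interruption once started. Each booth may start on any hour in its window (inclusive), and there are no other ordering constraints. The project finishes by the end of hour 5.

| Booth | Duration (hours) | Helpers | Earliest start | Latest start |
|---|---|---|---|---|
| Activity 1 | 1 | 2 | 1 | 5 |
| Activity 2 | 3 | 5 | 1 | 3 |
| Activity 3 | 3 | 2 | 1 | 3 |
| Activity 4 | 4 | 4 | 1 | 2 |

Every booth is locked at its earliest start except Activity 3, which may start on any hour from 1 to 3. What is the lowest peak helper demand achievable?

Activity 3@1: h1:13  h2:11  h3:11  h4:4  h5:0 → peak 13
Activity 3@2: h1:11  h2:11  h3:11  h4:6  h5:0 → peak 11
Activity 3@3: h1:11  h2:9  h3:11  h4:6  h5:2 → peak 11
Best is Activity 3@2, peak 11.

11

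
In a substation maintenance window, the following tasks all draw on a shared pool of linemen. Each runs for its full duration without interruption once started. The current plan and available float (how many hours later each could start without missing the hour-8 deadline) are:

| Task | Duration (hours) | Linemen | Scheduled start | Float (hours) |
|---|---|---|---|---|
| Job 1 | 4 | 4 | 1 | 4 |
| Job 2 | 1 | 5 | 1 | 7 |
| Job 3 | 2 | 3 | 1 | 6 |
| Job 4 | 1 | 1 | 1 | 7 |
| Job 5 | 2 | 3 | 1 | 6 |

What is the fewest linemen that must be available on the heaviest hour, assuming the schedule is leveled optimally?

6

Early-start (Job 1@1, Job 2@1, Job 3@1, Job 4@1, Job 5@1) gives peak 16: h1:16  h2:10  h3:4  h4:4  h5:0  h6:0  h7:0  h8:0.
Shift Job 2→5, Job 3→6, Job 5→6.
Schedule Job 1@1, Job 2@5, Job 3@6, Job 4@1, Job 5@6: h1:5  h2:4  h3:4  h4:4  h5:5  h6:6  h7:6  h8:0 — peak 6.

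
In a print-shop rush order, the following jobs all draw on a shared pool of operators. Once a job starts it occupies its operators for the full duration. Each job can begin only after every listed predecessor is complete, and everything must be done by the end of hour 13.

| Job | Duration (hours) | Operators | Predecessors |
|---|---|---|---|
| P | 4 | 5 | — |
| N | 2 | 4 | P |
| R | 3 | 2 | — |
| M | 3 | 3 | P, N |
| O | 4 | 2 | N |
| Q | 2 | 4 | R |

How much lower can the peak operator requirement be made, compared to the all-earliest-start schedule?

3

Early-start peak: h1:7  h2:7  h3:7  h4:9  h5:8  h6:4  h7:5  h8:5  h9:5  h10:2  h11:0  h12:0  h13:0 ⇒ 9.
Leveled (P@1, N@5, R@5, M@7, O@8, Q@10): h1:5  h2:5  h3:5  h4:5  h5:6  h6:6  h7:5  h8:5  h9:5  h10:6  h11:6  h12:0  h13:0 ⇒ 6.
Reduction 9 − 6 = 3.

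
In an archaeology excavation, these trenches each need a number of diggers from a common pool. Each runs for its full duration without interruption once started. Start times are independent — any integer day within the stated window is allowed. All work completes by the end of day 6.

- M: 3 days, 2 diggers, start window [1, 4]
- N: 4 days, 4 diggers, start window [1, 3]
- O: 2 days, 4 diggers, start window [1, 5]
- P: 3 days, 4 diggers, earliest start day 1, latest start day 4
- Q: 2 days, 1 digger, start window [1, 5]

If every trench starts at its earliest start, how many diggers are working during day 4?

4

At early start, day 4 has: N.
Demand: 4 = 4.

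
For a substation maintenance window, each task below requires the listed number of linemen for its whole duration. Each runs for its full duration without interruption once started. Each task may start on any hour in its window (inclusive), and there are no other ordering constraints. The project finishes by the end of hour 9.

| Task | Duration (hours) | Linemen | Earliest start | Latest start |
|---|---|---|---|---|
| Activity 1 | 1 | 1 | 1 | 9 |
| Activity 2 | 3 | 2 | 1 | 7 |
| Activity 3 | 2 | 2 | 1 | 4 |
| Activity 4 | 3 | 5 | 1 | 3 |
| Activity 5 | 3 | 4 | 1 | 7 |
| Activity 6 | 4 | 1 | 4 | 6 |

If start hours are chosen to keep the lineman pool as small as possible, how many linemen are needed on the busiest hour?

5

Early-start (Activity 1@1, Activity 2@1, Activity 3@1, Activity 4@1, Activity 5@1, Activity 6@4) gives peak 14: h1:14  h2:13  h3:11  h4:1  h5:1  h6:1  h7:1  h8:0  h9:0.
Shift Activity 1→4, Activity 2→4, Activity 3→4, Activity 5→7, Activity 6→5.
Schedule Activity 1@4, Activity 2@4, Activity 3@4, Activity 4@1, Activity 5@7, Activity 6@5: h1:5  h2:5  h3:5  h4:5  h5:5  h6:3  h7:5  h8:5  h9:4 — peak 5.
Total lineman-hours = 42 over 9 hours ⇒ peak ≥ ⌈42/9⌉ = 5, so 5 is optimal.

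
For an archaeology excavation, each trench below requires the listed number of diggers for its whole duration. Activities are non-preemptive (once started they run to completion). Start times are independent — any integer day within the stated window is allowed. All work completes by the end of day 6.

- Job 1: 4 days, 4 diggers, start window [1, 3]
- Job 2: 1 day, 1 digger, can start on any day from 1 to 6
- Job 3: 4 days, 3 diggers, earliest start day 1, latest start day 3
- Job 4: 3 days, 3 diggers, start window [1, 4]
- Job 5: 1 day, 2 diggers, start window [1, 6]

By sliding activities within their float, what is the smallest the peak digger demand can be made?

10

Early-start (Job 1@1, Job 2@1, Job 3@1, Job 4@1, Job 5@1) gives peak 13: d1:13  d2:10  d3:10  d4:7  d5:0  d6:0.
Shift Job 4→2.
Schedule Job 1@1, Job 2@1, Job 3@1, Job 4@2, Job 5@1: d1:10  d2:10  d3:10  d4:10  d5:0  d6:0 — peak 10.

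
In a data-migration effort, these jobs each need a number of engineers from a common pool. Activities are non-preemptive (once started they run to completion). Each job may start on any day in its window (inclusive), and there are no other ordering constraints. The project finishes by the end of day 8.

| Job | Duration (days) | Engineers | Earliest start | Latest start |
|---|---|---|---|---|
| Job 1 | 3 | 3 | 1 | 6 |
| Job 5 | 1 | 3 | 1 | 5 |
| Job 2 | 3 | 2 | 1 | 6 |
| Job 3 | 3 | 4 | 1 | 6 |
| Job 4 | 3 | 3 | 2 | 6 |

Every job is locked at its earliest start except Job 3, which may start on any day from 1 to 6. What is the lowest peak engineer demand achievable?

8

Job 3@1: d1:12  d2:12  d3:12  d4:3  d5:0  d6:0  d7:0  d8:0 → peak 12
Job 3@2: d1:8  d2:12  d3:12  d4:7  d5:0  d6:0  d7:0  d8:0 → peak 12
Job 3@3: d1:8  d2:8  d3:12  d4:7  d5:4  d6:0  d7:0  d8:0 → peak 12
Job 3@4: d1:8  d2:8  d3:8  d4:7  d5:4  d6:4  d7:0  d8:0 → peak 8
Job 3@5: d1:8  d2:8  d3:8  d4:3  d5:4  d6:4  d7:4  d8:0 → peak 8
Job 3@6: d1:8  d2:8  d3:8  d4:3  d5:0  d6:4  d7:4  d8:4 → peak 8
Best is Job 3@4, peak 8.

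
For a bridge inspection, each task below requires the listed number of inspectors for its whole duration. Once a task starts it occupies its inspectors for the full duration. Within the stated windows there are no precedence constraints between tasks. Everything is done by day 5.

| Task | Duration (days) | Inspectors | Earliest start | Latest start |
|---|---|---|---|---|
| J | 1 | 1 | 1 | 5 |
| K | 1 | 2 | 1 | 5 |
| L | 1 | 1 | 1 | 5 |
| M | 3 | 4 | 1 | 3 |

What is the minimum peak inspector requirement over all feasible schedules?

4

Early-start (J@1, K@1, L@1, M@1) gives peak 8: d1:8  d2:4  d3:4  d4:0  d5:0.
Shift M→2.
Schedule J@1, K@1, L@1, M@2: d1:4  d2:4  d3:4  d4:4  d5:0 — peak 4.
Total inspector-days = 16 over 5 days ⇒ peak ≥ ⌈16/5⌉ = 4, so 4 is optimal.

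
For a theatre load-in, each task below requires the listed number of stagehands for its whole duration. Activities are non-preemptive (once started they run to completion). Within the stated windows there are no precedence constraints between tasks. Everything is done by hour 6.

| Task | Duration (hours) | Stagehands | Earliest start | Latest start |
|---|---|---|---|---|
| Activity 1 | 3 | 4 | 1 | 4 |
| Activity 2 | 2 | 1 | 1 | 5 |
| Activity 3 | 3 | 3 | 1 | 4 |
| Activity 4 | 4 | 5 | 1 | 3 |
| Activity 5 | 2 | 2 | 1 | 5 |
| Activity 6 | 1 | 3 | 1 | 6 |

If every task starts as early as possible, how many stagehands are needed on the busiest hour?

Early-start schedule: Activity 1@1, Activity 2@1, Activity 3@1, Activity 4@1, Activity 5@1, Activity 6@1.
Load per hour: hour 1: 18, hour 2: 15, hour 3: 12, hour 4: 5, hour 5: 0, hour 6: 0.
Peak is 18.

18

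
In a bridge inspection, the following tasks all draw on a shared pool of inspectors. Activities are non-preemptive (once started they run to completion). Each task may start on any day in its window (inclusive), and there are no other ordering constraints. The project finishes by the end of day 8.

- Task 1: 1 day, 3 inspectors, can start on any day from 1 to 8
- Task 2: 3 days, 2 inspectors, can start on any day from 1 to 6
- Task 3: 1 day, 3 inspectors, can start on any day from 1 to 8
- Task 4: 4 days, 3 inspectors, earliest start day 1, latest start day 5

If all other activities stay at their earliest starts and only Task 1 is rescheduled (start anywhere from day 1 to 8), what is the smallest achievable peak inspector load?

Task 1@1: d1:11  d2:5  d3:5  d4:3  d5:0  d6:0  d7:0  d8:0 → peak 11
Task 1@2: d1:8  d2:8  d3:5  d4:3  d5:0  d6:0  d7:0  d8:0 → peak 8
Task 1@3: d1:8  d2:5  d3:8  d4:3  d5:0  d6:0  d7:0  d8:0 → peak 8
Task 1@4: d1:8  d2:5  d3:5  d4:6  d5:0  d6:0  d7:0  d8:0 → peak 8
Task 1@5: d1:8  d2:5  d3:5  d4:3  d5:3  d6:0  d7:0  d8:0 → peak 8
Task 1@6: d1:8  d2:5  d3:5  d4:3  d5:0  d6:3  d7:0  d8:0 → peak 8
Task 1@7: d1:8  d2:5  d3:5  d4:3  d5:0  d6:0  d7:3  d8:0 → peak 8
Task 1@8: d1:8  d2:5  d3:5  d4:3  d5:0  d6:0  d7:0  d8:3 → peak 8
Best is Task 1@2, peak 8.

8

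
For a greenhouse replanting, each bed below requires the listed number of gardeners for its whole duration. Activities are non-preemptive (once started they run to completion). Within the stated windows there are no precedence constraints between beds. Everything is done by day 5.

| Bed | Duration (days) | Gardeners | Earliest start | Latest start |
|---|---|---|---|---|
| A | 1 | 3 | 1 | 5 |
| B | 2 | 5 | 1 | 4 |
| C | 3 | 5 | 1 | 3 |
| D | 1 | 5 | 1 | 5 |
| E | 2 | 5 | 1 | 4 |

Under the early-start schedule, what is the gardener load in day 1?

At early start, day 1 has: A, B, C, D, E.
Demand: 3 + 5 + 5 + 5 + 5 = 23.

23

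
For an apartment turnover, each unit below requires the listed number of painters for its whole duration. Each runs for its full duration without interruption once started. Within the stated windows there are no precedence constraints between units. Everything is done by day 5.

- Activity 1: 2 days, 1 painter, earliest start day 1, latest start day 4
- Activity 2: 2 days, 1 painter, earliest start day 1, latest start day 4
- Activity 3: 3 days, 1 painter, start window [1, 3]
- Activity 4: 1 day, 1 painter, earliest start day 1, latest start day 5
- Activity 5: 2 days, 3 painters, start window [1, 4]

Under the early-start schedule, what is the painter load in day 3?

At early start, day 3 has: Activity 3.
Demand: 1 = 1.

1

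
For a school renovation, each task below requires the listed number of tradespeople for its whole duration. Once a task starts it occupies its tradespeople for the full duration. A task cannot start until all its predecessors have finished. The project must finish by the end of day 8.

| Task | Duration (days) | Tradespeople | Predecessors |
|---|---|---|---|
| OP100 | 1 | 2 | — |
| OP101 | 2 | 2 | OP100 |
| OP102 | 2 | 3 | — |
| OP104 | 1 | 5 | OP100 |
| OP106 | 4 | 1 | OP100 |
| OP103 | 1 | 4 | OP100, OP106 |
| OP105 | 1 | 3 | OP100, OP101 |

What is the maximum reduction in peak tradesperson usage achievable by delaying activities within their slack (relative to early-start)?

Early-start peak: d1:5  d2:11  d3:3  d4:4  d5:1  d6:4  d7:0  d8:0 ⇒ 11.
Leveled (OP100@1, OP101@2, OP102@1, OP104@7, OP106@3, OP103@8, OP105@4): d1:5  d2:5  d3:3  d4:4  d5:1  d6:1  d7:5  d8:4 ⇒ 5.
Reduction 11 − 5 = 6.

6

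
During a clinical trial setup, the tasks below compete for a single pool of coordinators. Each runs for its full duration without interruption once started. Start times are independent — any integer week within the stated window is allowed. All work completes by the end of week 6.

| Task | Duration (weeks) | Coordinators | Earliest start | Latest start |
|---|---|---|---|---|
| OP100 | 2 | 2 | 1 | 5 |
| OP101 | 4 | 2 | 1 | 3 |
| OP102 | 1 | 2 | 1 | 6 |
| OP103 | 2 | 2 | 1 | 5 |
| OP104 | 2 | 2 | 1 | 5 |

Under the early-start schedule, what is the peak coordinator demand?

10

Early-start schedule: OP100@1, OP101@1, OP102@1, OP103@1, OP104@1.
Load per week: week 1: 10, week 2: 8, week 3: 2, week 4: 2, week 5: 0, week 6: 0.
Peak is 10.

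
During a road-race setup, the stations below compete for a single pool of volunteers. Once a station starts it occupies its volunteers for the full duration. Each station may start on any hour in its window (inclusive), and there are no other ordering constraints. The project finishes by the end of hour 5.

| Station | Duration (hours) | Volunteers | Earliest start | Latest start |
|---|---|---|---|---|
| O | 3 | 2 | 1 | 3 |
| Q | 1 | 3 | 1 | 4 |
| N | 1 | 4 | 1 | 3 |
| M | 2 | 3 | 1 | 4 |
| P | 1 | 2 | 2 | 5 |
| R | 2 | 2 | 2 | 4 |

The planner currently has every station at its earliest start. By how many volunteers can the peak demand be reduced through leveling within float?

6

Early-start peak: h1:12  h2:9  h3:4  h4:0  h5:0 ⇒ 12.
Leveled (O@1, Q@1, N@2, M@3, P@5, R@4): h1:5  h2:6  h3:5  h4:5  h5:4 ⇒ 6.
Reduction 12 − 6 = 6.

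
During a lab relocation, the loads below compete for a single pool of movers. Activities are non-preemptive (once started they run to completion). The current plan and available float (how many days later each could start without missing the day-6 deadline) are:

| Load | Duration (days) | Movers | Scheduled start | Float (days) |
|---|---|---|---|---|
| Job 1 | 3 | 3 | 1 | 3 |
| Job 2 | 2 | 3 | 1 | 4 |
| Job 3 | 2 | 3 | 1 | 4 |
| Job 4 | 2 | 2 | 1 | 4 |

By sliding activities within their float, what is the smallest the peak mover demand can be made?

6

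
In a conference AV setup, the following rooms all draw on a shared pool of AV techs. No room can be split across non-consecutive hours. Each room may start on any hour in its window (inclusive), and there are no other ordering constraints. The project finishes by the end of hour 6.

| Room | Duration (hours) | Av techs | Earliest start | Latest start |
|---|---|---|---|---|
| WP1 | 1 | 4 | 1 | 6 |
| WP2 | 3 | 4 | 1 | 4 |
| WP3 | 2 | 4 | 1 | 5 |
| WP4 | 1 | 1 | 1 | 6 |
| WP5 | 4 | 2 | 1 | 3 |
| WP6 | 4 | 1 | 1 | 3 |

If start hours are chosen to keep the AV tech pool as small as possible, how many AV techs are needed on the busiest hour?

Early-start (WP1@1, WP2@1, WP3@1, WP4@1, WP5@1, WP6@1) gives peak 16: h1:16  h2:11  h3:7  h4:3  h5:0  h6:0.
Shift WP2→2, WP3→5, WP6→2.
Schedule WP1@1, WP2@2, WP3@5, WP4@1, WP5@1, WP6@2: h1:7  h2:7  h3:7  h4:7  h5:5  h6:4 — peak 7.
Total AV tech-hours = 37 over 6 hours ⇒ peak ≥ ⌈37/6⌉ = 7, so 7 is optimal.

7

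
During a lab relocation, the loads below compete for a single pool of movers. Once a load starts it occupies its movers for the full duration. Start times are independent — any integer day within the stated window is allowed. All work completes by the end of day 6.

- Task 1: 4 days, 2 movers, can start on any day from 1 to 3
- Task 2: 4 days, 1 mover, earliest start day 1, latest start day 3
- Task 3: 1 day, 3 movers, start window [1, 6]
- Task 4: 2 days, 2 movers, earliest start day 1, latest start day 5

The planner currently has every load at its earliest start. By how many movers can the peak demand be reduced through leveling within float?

4

Early-start peak: d1:8  d2:5  d3:3  d4:3  d5:0  d6:0 ⇒ 8.
Leveled (Task 1@1, Task 2@3, Task 3@5, Task 4@1): d1:4  d2:4  d3:3  d4:3  d5:4  d6:1 ⇒ 4.
Reduction 8 − 4 = 4.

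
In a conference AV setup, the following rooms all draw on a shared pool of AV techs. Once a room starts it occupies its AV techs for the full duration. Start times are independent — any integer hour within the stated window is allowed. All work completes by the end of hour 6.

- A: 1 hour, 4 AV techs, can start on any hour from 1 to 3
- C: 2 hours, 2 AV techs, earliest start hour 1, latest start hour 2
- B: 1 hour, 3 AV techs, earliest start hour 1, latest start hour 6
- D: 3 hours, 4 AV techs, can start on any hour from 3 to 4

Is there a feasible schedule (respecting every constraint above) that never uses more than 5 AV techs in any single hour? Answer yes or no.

Schedule A@1, C@2, B@2, D@4: h1:4  h2:5  h3:2  h4:4  h5:4  h6:4 — peak 5 ≤ 5.

yes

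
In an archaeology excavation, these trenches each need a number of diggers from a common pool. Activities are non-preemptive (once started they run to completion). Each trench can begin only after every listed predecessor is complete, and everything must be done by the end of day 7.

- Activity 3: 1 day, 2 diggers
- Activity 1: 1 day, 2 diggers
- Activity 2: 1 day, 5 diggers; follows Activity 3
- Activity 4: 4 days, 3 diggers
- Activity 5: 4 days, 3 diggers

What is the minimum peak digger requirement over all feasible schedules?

6

Early-start (Activity 3@1, Activity 1@1, Activity 2@2, Activity 4@1, Activity 5@1) gives peak 11: d1:10  d2:11  d3:6  d4:6  d5:0  d6:0  d7:0.
Shift Activity 4→3, Activity 5→3.
Schedule Activity 3@1, Activity 1@1, Activity 2@2, Activity 4@3, Activity 5@3: d1:4  d2:5  d3:6  d4:6  d5:6  d6:6  d7:0 — peak 6.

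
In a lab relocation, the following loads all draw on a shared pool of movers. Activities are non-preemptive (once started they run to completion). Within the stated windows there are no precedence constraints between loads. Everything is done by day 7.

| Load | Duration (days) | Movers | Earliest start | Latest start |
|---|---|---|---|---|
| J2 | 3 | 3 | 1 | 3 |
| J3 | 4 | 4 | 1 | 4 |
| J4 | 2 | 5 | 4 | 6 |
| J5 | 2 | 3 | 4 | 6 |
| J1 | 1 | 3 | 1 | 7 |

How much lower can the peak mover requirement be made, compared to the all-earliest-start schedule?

Early-start peak: d1:10  d2:7  d3:7  d4:12  d5:8  d6:0  d7:0 ⇒ 12.
Leveled (J2@1, J3@1, J4@6, J5@4, J1@5): d1:7  d2:7  d3:7  d4:7  d5:6  d6:5  d7:5 ⇒ 7.
Reduction 12 − 7 = 5.

5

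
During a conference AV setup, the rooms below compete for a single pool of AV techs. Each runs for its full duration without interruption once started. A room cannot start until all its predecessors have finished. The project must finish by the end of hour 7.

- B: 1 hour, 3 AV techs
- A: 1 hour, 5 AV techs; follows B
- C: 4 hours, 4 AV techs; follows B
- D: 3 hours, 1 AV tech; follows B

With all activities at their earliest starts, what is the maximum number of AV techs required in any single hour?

10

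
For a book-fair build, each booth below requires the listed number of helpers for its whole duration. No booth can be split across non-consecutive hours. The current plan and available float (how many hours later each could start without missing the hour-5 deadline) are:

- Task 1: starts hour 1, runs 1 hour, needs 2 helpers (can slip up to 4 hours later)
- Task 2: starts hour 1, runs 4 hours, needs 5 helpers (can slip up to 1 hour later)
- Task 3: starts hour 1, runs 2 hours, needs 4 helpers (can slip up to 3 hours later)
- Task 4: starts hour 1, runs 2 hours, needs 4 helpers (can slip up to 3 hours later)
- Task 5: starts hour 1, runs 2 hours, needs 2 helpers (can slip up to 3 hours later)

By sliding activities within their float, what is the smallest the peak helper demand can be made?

Early-start (Task 1@1, Task 2@1, Task 3@1, Task 4@1, Task 5@1) gives peak 17: h1:17  h2:15  h3:5  h4:5  h5:0.
Shift Task 4→3, Task 5→2.
Schedule Task 1@1, Task 2@1, Task 3@1, Task 4@3, Task 5@2: h1:11  h2:11  h3:11  h4:9  h5:0 — peak 11.

11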